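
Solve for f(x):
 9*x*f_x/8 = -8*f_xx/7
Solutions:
 f(x) = C1 + C2*erf(3*sqrt(14)*x/16)


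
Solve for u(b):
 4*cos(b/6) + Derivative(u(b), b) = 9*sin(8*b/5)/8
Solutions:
 u(b) = C1 - 24*sin(b/6) - 45*cos(8*b/5)/64


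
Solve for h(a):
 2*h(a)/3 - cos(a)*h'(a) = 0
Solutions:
 h(a) = C1*(sin(a) + 1)^(1/3)/(sin(a) - 1)^(1/3)


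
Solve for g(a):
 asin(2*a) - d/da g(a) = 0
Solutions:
 g(a) = C1 + a*asin(2*a) + sqrt(1 - 4*a^2)/2


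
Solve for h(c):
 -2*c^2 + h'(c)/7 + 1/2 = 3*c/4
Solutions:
 h(c) = C1 + 14*c^3/3 + 21*c^2/8 - 7*c/2


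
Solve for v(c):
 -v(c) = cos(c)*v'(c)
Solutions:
 v(c) = C1*sqrt(sin(c) - 1)/sqrt(sin(c) + 1)


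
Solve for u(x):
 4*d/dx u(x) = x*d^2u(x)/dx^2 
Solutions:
 u(x) = C1 + C2*x^5


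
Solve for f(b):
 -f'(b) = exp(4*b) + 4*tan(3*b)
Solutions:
 f(b) = C1 - exp(4*b)/4 + 4*log(cos(3*b))/3


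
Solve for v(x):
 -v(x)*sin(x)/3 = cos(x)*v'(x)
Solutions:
 v(x) = C1*cos(x)^(1/3)


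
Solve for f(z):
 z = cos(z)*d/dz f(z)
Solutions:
 f(z) = C1 + Integral(z/cos(z), z)


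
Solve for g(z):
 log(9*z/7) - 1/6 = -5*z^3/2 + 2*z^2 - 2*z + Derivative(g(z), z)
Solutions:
 g(z) = C1 + 5*z^4/8 - 2*z^3/3 + z^2 + z*log(z) - 7*z/6 + z*log(9/7)


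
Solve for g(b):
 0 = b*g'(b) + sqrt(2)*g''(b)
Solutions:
 g(b) = C1 + C2*erf(2^(1/4)*b/2)


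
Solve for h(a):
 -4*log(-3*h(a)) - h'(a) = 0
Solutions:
 Integral(1/(log(-_y) + log(3)), (_y, h(a)))/4 = C1 - a


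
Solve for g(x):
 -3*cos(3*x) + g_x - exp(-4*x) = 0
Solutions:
 g(x) = C1 + sin(3*x) - exp(-4*x)/4


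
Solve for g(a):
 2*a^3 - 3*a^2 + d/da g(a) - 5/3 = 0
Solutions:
 g(a) = C1 - a^4/2 + a^3 + 5*a/3


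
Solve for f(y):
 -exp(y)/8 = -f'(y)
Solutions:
 f(y) = C1 + exp(y)/8


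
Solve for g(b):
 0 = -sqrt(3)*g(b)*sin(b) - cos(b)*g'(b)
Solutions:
 g(b) = C1*cos(b)^(sqrt(3))


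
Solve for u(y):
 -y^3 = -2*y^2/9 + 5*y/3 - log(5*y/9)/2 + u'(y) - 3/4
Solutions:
 u(y) = C1 - y^4/4 + 2*y^3/27 - 5*y^2/6 + y*log(y)/2 + y*log(sqrt(5)/3) + y/4


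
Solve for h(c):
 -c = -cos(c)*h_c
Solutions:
 h(c) = C1 + Integral(c/cos(c), c)


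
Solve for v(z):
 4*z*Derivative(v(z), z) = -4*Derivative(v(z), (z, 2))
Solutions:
 v(z) = C1 + C2*erf(sqrt(2)*z/2)


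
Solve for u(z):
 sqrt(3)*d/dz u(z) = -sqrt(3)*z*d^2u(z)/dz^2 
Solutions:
 u(z) = C1 + C2*log(z)


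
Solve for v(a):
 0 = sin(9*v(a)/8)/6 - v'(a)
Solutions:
 -a/6 + 4*log(cos(9*v(a)/8) - 1)/9 - 4*log(cos(9*v(a)/8) + 1)/9 = C1


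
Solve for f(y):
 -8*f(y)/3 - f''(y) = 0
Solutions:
 f(y) = C1*sin(2*sqrt(6)*y/3) + C2*cos(2*sqrt(6)*y/3)


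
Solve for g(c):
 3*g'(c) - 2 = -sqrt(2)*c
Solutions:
 g(c) = C1 - sqrt(2)*c^2/6 + 2*c/3


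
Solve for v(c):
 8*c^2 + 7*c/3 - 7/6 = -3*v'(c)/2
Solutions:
 v(c) = C1 - 16*c^3/9 - 7*c^2/9 + 7*c/9


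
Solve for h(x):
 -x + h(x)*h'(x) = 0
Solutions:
 h(x) = -sqrt(C1 + x^2)
 h(x) = sqrt(C1 + x^2)


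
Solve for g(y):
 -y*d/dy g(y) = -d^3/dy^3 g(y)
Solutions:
 g(y) = C1 + Integral(C2*airyai(y) + C3*airybi(y), y)


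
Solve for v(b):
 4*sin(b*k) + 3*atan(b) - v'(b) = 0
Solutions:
 v(b) = C1 + 3*b*atan(b) + 4*Piecewise((-cos(b*k)/k, Ne(k, 0)), (0, True)) - 3*log(b^2 + 1)/2


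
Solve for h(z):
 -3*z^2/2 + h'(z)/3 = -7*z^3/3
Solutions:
 h(z) = C1 - 7*z^4/4 + 3*z^3/2


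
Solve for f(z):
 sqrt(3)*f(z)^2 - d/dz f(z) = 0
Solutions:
 f(z) = -1/(C1 + sqrt(3)*z)


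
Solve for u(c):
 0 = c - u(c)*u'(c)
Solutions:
 u(c) = -sqrt(C1 + c^2)
 u(c) = sqrt(C1 + c^2)


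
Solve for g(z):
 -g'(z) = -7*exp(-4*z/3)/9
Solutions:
 g(z) = C1 - 7*exp(-4*z/3)/12


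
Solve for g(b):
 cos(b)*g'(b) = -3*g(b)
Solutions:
 g(b) = C1*(sin(b) - 1)^(3/2)/(sin(b) + 1)^(3/2)


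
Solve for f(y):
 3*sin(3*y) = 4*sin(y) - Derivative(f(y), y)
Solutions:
 f(y) = C1 - 4*cos(y) + cos(3*y)


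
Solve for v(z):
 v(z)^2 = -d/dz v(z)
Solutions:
 v(z) = 1/(C1 + z)


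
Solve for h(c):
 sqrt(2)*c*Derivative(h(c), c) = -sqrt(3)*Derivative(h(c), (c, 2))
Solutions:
 h(c) = C1 + C2*erf(6^(3/4)*c/6)


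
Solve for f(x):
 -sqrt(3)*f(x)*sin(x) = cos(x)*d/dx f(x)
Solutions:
 f(x) = C1*cos(x)^(sqrt(3))


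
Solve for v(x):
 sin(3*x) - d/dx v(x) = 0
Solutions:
 v(x) = C1 - cos(3*x)/3


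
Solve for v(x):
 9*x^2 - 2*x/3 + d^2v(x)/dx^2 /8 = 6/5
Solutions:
 v(x) = C1 + C2*x - 6*x^4 + 8*x^3/9 + 24*x^2/5


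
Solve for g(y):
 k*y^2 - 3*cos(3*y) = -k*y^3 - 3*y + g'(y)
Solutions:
 g(y) = C1 + k*y^4/4 + k*y^3/3 + 3*y^2/2 - sin(3*y)


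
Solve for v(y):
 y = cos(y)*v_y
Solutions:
 v(y) = C1 + Integral(y/cos(y), y)


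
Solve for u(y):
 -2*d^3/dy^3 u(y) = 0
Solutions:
 u(y) = C1 + C2*y + C3*y^2


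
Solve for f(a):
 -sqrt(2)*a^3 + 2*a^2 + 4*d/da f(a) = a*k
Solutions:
 f(a) = C1 + sqrt(2)*a^4/16 - a^3/6 + a^2*k/8


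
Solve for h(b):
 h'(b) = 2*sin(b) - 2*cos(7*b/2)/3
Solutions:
 h(b) = C1 - 4*sin(7*b/2)/21 - 2*cos(b)


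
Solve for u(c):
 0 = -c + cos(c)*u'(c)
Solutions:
 u(c) = C1 + Integral(c/cos(c), c)


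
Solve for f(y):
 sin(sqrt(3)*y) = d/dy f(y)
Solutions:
 f(y) = C1 - sqrt(3)*cos(sqrt(3)*y)/3


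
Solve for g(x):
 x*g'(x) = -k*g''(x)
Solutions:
 g(x) = C1 + C2*sqrt(k)*erf(sqrt(2)*x*sqrt(1/k)/2)


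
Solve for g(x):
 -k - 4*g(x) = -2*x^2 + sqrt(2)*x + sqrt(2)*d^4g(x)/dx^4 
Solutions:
 g(x) = -k/4 + x^2/2 - sqrt(2)*x/4 + (C1*sin(2^(7/8)*x/2) + C2*cos(2^(7/8)*x/2))*exp(-2^(7/8)*x/2) + (C3*sin(2^(7/8)*x/2) + C4*cos(2^(7/8)*x/2))*exp(2^(7/8)*x/2)


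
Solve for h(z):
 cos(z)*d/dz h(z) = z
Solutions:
 h(z) = C1 + Integral(z/cos(z), z)


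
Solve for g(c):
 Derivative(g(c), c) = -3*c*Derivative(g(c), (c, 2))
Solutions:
 g(c) = C1 + C2*c^(2/3)


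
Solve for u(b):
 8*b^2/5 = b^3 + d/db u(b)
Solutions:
 u(b) = C1 - b^4/4 + 8*b^3/15


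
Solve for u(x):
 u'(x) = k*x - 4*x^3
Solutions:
 u(x) = C1 + k*x^2/2 - x^4


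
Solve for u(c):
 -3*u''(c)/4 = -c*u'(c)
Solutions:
 u(c) = C1 + C2*erfi(sqrt(6)*c/3)


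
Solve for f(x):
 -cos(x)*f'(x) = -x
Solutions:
 f(x) = C1 + Integral(x/cos(x), x)


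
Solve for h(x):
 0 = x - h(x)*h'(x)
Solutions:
 h(x) = -sqrt(C1 + x^2)
 h(x) = sqrt(C1 + x^2)


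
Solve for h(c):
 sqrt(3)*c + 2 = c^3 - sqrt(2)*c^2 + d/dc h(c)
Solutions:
 h(c) = C1 - c^4/4 + sqrt(2)*c^3/3 + sqrt(3)*c^2/2 + 2*c


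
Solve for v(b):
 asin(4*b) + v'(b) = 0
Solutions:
 v(b) = C1 - b*asin(4*b) - sqrt(1 - 16*b^2)/4


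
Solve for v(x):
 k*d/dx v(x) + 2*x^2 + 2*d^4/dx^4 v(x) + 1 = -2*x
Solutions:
 v(x) = C1 + C2*exp(2^(2/3)*x*(-k)^(1/3)/2) + C3*exp(2^(2/3)*x*(-k)^(1/3)*(-1 + sqrt(3)*I)/4) + C4*exp(-2^(2/3)*x*(-k)^(1/3)*(1 + sqrt(3)*I)/4) - 2*x^3/(3*k) - x^2/k - x/k


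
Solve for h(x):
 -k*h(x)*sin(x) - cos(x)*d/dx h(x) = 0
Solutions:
 h(x) = C1*exp(k*log(cos(x)))


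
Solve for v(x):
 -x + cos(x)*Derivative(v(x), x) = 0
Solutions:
 v(x) = C1 + Integral(x/cos(x), x)


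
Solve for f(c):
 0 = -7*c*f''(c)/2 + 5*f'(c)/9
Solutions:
 f(c) = C1 + C2*c^(73/63)


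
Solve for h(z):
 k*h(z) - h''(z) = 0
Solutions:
 h(z) = C1*exp(-sqrt(k)*z) + C2*exp(sqrt(k)*z)


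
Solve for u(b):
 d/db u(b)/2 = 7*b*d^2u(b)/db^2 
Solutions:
 u(b) = C1 + C2*b^(15/14)


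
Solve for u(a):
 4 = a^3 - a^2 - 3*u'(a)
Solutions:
 u(a) = C1 + a^4/12 - a^3/9 - 4*a/3


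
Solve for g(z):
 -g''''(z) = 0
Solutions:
 g(z) = C1 + C2*z + C3*z^2 + C4*z^3


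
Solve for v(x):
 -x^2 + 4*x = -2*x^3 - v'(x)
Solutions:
 v(x) = C1 - x^4/2 + x^3/3 - 2*x^2


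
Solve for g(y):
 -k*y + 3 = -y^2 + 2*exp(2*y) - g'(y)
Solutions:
 g(y) = C1 + k*y^2/2 - y^3/3 - 3*y + exp(2*y)


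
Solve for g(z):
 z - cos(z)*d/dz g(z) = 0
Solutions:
 g(z) = C1 + Integral(z/cos(z), z)


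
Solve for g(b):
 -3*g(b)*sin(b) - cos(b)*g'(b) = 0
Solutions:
 g(b) = C1*cos(b)^3


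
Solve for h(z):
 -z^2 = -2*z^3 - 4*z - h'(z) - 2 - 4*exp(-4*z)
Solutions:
 h(z) = C1 - z^4/2 + z^3/3 - 2*z^2 - 2*z + exp(-4*z)


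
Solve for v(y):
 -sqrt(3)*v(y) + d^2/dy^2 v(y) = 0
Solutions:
 v(y) = C1*exp(-3^(1/4)*y) + C2*exp(3^(1/4)*y)


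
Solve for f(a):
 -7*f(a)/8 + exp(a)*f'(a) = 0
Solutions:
 f(a) = C1*exp(-7*exp(-a)/8)


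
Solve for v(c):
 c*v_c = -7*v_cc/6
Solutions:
 v(c) = C1 + C2*erf(sqrt(21)*c/7)


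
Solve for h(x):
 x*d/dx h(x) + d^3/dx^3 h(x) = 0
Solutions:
 h(x) = C1 + Integral(C2*airyai(-x) + C3*airybi(-x), x)


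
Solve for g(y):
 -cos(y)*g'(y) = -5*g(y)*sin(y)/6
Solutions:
 g(y) = C1/cos(y)^(5/6)


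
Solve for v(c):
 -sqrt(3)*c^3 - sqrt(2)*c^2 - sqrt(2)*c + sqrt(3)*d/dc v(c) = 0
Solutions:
 v(c) = C1 + c^4/4 + sqrt(6)*c^3/9 + sqrt(6)*c^2/6


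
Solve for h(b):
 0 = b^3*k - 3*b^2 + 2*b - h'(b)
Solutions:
 h(b) = C1 + b^4*k/4 - b^3 + b^2


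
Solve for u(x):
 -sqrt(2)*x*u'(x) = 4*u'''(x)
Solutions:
 u(x) = C1 + Integral(C2*airyai(-sqrt(2)*x/2) + C3*airybi(-sqrt(2)*x/2), x)


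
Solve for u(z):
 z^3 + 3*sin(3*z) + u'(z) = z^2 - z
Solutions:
 u(z) = C1 - z^4/4 + z^3/3 - z^2/2 + cos(3*z)


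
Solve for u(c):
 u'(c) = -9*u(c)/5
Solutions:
 u(c) = C1*exp(-9*c/5)


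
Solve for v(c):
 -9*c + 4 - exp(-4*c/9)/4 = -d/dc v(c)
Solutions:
 v(c) = C1 + 9*c^2/2 - 4*c - 9*exp(-4*c/9)/16


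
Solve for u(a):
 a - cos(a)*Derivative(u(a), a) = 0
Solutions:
 u(a) = C1 + Integral(a/cos(a), a)


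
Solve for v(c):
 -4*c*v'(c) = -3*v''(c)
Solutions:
 v(c) = C1 + C2*erfi(sqrt(6)*c/3)


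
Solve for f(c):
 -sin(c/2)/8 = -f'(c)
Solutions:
 f(c) = C1 - cos(c/2)/4


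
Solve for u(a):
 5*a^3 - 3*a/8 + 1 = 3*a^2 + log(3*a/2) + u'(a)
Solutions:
 u(a) = C1 + 5*a^4/4 - a^3 - 3*a^2/16 - a*log(a) + a*log(2/3) + 2*a


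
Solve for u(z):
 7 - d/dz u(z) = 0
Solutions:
 u(z) = C1 + 7*z


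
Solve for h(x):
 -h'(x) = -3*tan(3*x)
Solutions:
 h(x) = C1 - log(cos(3*x))


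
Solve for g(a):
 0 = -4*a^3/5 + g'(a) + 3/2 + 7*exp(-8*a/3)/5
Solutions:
 g(a) = C1 + a^4/5 - 3*a/2 + 21*exp(-8*a/3)/40


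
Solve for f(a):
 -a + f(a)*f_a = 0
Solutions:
 f(a) = -sqrt(C1 + a^2)
 f(a) = sqrt(C1 + a^2)


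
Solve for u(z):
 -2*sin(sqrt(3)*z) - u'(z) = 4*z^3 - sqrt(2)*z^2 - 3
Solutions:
 u(z) = C1 - z^4 + sqrt(2)*z^3/3 + 3*z + 2*sqrt(3)*cos(sqrt(3)*z)/3


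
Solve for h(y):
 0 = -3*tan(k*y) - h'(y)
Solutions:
 h(y) = C1 - 3*Piecewise((-log(cos(k*y))/k, Ne(k, 0)), (0, True))


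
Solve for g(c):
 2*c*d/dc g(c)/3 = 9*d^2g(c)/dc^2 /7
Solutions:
 g(c) = C1 + C2*erfi(sqrt(21)*c/9)


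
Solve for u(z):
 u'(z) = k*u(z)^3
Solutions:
 u(z) = -sqrt(2)*sqrt(-1/(C1 + k*z))/2
 u(z) = sqrt(2)*sqrt(-1/(C1 + k*z))/2


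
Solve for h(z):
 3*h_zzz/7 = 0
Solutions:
 h(z) = C1 + C2*z + C3*z^2


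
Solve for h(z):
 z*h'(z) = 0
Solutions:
 h(z) = C1


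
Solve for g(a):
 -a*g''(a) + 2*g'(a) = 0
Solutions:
 g(a) = C1 + C2*a^3


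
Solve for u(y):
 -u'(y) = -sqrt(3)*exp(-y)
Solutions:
 u(y) = C1 - sqrt(3)*exp(-y)


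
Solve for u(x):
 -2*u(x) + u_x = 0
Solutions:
 u(x) = C1*exp(2*x)


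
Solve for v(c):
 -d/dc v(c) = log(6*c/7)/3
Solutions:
 v(c) = C1 - c*log(c)/3 - c*log(6)/3 + c/3 + c*log(7)/3


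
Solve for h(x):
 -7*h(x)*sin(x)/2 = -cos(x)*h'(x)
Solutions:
 h(x) = C1/cos(x)^(7/2)


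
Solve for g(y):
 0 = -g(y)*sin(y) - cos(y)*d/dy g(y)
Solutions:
 g(y) = C1*cos(y)


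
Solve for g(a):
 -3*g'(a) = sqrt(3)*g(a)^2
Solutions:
 g(a) = 3/(C1 + sqrt(3)*a)


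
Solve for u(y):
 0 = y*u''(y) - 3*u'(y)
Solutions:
 u(y) = C1 + C2*y^4


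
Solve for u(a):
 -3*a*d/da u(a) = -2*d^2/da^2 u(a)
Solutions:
 u(a) = C1 + C2*erfi(sqrt(3)*a/2)


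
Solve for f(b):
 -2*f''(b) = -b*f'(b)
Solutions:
 f(b) = C1 + C2*erfi(b/2)


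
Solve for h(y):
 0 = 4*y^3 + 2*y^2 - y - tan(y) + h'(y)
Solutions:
 h(y) = C1 - y^4 - 2*y^3/3 + y^2/2 - log(cos(y))


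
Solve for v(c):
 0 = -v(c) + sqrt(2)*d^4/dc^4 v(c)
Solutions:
 v(c) = C1*exp(-2^(7/8)*c/2) + C2*exp(2^(7/8)*c/2) + C3*sin(2^(7/8)*c/2) + C4*cos(2^(7/8)*c/2)


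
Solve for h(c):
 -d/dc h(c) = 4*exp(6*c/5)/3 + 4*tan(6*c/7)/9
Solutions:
 h(c) = C1 - 10*exp(6*c/5)/9 + 14*log(cos(6*c/7))/27


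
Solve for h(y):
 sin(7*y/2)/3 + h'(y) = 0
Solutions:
 h(y) = C1 + 2*cos(7*y/2)/21


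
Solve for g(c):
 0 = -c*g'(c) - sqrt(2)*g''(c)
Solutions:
 g(c) = C1 + C2*erf(2^(1/4)*c/2)


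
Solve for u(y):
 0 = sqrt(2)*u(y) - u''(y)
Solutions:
 u(y) = C1*exp(-2^(1/4)*y) + C2*exp(2^(1/4)*y)


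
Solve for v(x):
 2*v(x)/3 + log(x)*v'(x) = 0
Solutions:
 v(x) = C1*exp(-2*li(x)/3)


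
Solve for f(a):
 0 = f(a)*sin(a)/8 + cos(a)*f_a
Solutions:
 f(a) = C1*cos(a)^(1/8)


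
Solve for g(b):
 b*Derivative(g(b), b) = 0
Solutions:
 g(b) = C1


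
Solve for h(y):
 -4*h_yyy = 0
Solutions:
 h(y) = C1 + C2*y + C3*y^2


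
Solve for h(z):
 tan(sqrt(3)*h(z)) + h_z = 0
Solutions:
 h(z) = sqrt(3)*(pi - asin(C1*exp(-sqrt(3)*z)))/3
 h(z) = sqrt(3)*asin(C1*exp(-sqrt(3)*z))/3


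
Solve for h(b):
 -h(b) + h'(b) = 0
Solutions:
 h(b) = C1*exp(b)


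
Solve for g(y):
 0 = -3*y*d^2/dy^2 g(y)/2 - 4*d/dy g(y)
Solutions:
 g(y) = C1 + C2/y^(5/3)


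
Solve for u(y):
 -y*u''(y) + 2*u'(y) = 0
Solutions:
 u(y) = C1 + C2*y^3


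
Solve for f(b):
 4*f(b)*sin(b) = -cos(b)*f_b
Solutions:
 f(b) = C1*cos(b)^4


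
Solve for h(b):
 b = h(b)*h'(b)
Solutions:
 h(b) = -sqrt(C1 + b^2)
 h(b) = sqrt(C1 + b^2)


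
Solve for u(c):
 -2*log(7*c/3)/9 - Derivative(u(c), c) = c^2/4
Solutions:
 u(c) = C1 - c^3/12 - 2*c*log(c)/9 - 2*c*log(7)/9 + 2*c/9 + 2*c*log(3)/9


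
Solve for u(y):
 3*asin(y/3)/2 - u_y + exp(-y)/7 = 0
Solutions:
 u(y) = C1 + 3*y*asin(y/3)/2 + 3*sqrt(9 - y^2)/2 - exp(-y)/7


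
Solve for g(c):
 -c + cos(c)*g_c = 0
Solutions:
 g(c) = C1 + Integral(c/cos(c), c)


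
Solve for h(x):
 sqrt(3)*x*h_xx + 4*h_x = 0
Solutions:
 h(x) = C1 + C2*x^(1 - 4*sqrt(3)/3)


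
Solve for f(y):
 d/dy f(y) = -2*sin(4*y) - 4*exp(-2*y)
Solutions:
 f(y) = C1 + cos(4*y)/2 + 2*exp(-2*y)


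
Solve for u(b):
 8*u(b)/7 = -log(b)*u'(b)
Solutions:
 u(b) = C1*exp(-8*li(b)/7)


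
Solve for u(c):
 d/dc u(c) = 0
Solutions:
 u(c) = C1


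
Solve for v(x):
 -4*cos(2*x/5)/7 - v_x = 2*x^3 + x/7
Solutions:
 v(x) = C1 - x^4/2 - x^2/14 - 10*sin(2*x/5)/7


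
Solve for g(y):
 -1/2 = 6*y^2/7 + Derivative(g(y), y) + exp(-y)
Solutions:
 g(y) = C1 - 2*y^3/7 - y/2 + exp(-y)


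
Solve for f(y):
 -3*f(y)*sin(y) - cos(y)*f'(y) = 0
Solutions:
 f(y) = C1*cos(y)^3


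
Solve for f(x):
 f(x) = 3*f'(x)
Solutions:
 f(x) = C1*exp(x/3)


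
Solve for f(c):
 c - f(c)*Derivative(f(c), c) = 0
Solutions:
 f(c) = -sqrt(C1 + c^2)
 f(c) = sqrt(C1 + c^2)


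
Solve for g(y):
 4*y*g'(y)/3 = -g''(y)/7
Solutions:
 g(y) = C1 + C2*erf(sqrt(42)*y/3)


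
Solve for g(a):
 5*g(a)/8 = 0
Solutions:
 g(a) = 0


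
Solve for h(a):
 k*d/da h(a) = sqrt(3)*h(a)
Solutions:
 h(a) = C1*exp(sqrt(3)*a/k)


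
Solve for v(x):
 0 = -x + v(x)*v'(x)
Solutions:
 v(x) = -sqrt(C1 + x^2)
 v(x) = sqrt(C1 + x^2)


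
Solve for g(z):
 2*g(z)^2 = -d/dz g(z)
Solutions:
 g(z) = 1/(C1 + 2*z)


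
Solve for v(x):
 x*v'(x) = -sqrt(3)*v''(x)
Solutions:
 v(x) = C1 + C2*erf(sqrt(2)*3^(3/4)*x/6)


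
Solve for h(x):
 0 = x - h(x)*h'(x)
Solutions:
 h(x) = -sqrt(C1 + x^2)
 h(x) = sqrt(C1 + x^2)


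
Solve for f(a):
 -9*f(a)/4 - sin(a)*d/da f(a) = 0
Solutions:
 f(a) = C1*(cos(a) + 1)^(9/8)/(cos(a) - 1)^(9/8)


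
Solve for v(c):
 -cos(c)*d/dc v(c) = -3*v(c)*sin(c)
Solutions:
 v(c) = C1/cos(c)^3


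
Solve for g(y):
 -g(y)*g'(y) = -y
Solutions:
 g(y) = -sqrt(C1 + y^2)
 g(y) = sqrt(C1 + y^2)


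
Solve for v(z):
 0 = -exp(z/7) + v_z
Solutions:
 v(z) = C1 + 7*exp(z/7)


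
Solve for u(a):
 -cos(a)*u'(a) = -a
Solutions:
 u(a) = C1 + Integral(a/cos(a), a)


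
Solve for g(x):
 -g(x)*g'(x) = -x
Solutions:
 g(x) = -sqrt(C1 + x^2)
 g(x) = sqrt(C1 + x^2)


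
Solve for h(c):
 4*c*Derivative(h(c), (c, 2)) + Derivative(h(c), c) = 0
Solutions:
 h(c) = C1 + C2*c^(3/4)


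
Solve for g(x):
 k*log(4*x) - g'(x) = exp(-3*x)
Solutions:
 g(x) = C1 + k*x*log(x) + k*x*(-1 + 2*log(2)) + exp(-3*x)/3


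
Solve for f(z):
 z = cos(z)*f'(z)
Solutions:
 f(z) = C1 + Integral(z/cos(z), z)


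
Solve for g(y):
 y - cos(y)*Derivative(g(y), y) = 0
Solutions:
 g(y) = C1 + Integral(y/cos(y), y)


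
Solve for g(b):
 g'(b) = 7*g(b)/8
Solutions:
 g(b) = C1*exp(7*b/8)


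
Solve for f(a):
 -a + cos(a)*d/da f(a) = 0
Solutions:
 f(a) = C1 + Integral(a/cos(a), a)


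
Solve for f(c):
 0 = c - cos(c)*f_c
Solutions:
 f(c) = C1 + Integral(c/cos(c), c)


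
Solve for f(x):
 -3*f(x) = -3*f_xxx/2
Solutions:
 f(x) = C3*exp(2^(1/3)*x) + (C1*sin(2^(1/3)*sqrt(3)*x/2) + C2*cos(2^(1/3)*sqrt(3)*x/2))*exp(-2^(1/3)*x/2)


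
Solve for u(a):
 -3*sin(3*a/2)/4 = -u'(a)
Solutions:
 u(a) = C1 - cos(3*a/2)/2


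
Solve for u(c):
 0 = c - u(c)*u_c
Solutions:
 u(c) = -sqrt(C1 + c^2)
 u(c) = sqrt(C1 + c^2)


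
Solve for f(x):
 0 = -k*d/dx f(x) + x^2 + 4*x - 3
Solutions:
 f(x) = C1 + x^3/(3*k) + 2*x^2/k - 3*x/k


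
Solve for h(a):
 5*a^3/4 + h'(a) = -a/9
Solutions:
 h(a) = C1 - 5*a^4/16 - a^2/18


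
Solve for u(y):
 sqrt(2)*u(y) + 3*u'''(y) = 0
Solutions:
 u(y) = C3*exp(-2^(1/6)*3^(2/3)*y/3) + (C1*sin(6^(1/6)*y/2) + C2*cos(6^(1/6)*y/2))*exp(2^(1/6)*3^(2/3)*y/6)


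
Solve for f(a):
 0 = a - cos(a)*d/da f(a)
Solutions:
 f(a) = C1 + Integral(a/cos(a), a)


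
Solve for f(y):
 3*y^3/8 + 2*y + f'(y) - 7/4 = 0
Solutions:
 f(y) = C1 - 3*y^4/32 - y^2 + 7*y/4


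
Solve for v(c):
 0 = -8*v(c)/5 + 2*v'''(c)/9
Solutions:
 v(c) = C3*exp(30^(2/3)*c/5) + (C1*sin(3*10^(2/3)*3^(1/6)*c/10) + C2*cos(3*10^(2/3)*3^(1/6)*c/10))*exp(-30^(2/3)*c/10)


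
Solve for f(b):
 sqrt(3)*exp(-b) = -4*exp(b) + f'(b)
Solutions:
 f(b) = C1 + 4*exp(b) - sqrt(3)*exp(-b)


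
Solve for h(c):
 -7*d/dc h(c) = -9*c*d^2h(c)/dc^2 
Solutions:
 h(c) = C1 + C2*c^(16/9)


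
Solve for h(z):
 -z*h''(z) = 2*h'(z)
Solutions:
 h(z) = C1 + C2/z


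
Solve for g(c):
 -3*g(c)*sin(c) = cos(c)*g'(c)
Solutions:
 g(c) = C1*cos(c)^3


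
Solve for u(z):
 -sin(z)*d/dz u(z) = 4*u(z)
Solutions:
 u(z) = C1*(cos(z)^2 + 2*cos(z) + 1)/(cos(z)^2 - 2*cos(z) + 1)


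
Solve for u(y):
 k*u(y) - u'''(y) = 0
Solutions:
 u(y) = C1*exp(k^(1/3)*y) + C2*exp(k^(1/3)*y*(-1 + sqrt(3)*I)/2) + C3*exp(-k^(1/3)*y*(1 + sqrt(3)*I)/2)


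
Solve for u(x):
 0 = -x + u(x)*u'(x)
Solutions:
 u(x) = -sqrt(C1 + x^2)
 u(x) = sqrt(C1 + x^2)


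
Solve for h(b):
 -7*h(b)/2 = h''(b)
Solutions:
 h(b) = C1*sin(sqrt(14)*b/2) + C2*cos(sqrt(14)*b/2)


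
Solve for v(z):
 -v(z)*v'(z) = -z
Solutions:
 v(z) = -sqrt(C1 + z^2)
 v(z) = sqrt(C1 + z^2)


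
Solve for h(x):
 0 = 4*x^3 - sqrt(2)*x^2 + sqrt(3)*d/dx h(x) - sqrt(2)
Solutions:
 h(x) = C1 - sqrt(3)*x^4/3 + sqrt(6)*x^3/9 + sqrt(6)*x/3


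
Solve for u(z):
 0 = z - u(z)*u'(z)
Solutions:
 u(z) = -sqrt(C1 + z^2)
 u(z) = sqrt(C1 + z^2)


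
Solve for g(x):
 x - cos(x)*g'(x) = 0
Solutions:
 g(x) = C1 + Integral(x/cos(x), x)


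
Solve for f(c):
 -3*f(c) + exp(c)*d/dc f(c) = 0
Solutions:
 f(c) = C1*exp(-3*exp(-c))


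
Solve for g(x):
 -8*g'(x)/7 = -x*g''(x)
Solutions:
 g(x) = C1 + C2*x^(15/7)


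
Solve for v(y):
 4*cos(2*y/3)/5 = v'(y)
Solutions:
 v(y) = C1 + 6*sin(2*y/3)/5


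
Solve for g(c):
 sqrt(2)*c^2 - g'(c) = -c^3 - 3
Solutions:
 g(c) = C1 + c^4/4 + sqrt(2)*c^3/3 + 3*c


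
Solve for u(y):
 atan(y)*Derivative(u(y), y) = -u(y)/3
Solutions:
 u(y) = C1*exp(-Integral(1/atan(y), y)/3)


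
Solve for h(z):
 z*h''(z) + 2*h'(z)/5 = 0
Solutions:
 h(z) = C1 + C2*z^(3/5)


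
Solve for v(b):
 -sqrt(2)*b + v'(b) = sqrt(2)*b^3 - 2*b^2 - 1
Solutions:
 v(b) = C1 + sqrt(2)*b^4/4 - 2*b^3/3 + sqrt(2)*b^2/2 - b


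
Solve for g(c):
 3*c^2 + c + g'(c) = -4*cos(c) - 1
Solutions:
 g(c) = C1 - c^3 - c^2/2 - c - 4*sin(c)


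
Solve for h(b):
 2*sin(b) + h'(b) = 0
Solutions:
 h(b) = C1 + 2*cos(b)


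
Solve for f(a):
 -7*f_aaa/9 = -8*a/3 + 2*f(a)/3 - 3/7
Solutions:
 f(a) = C3*exp(-6^(1/3)*7^(2/3)*a/7) + 4*a + (C1*sin(2^(1/3)*3^(5/6)*7^(2/3)*a/14) + C2*cos(2^(1/3)*3^(5/6)*7^(2/3)*a/14))*exp(6^(1/3)*7^(2/3)*a/14) + 9/14


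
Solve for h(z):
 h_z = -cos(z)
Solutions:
 h(z) = C1 - sin(z)


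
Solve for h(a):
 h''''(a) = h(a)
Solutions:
 h(a) = C1*exp(-a) + C2*exp(a) + C3*sin(a) + C4*cos(a)


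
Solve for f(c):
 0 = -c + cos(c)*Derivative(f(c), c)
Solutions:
 f(c) = C1 + Integral(c/cos(c), c)


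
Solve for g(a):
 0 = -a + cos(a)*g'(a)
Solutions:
 g(a) = C1 + Integral(a/cos(a), a)


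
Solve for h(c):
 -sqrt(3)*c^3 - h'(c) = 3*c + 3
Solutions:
 h(c) = C1 - sqrt(3)*c^4/4 - 3*c^2/2 - 3*c


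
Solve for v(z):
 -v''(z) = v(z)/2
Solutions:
 v(z) = C1*sin(sqrt(2)*z/2) + C2*cos(sqrt(2)*z/2)


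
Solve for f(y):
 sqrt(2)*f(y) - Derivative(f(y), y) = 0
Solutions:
 f(y) = C1*exp(sqrt(2)*y)


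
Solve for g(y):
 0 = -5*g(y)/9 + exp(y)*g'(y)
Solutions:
 g(y) = C1*exp(-5*exp(-y)/9)


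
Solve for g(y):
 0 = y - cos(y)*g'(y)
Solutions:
 g(y) = C1 + Integral(y/cos(y), y)


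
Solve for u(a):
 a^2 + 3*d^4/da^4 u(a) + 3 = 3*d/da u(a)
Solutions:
 u(a) = C1 + C4*exp(a) + a^3/9 + a + (C2*sin(sqrt(3)*a/2) + C3*cos(sqrt(3)*a/2))*exp(-a/2)


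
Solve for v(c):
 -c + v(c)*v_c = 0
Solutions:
 v(c) = -sqrt(C1 + c^2)
 v(c) = sqrt(C1 + c^2)


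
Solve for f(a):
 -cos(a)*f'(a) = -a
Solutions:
 f(a) = C1 + Integral(a/cos(a), a)


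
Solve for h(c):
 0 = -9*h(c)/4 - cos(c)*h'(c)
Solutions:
 h(c) = C1*(sin(c) - 1)^(9/8)/(sin(c) + 1)^(9/8)


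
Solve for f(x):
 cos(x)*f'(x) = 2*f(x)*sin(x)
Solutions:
 f(x) = C1/cos(x)^2


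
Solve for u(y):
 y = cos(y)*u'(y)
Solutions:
 u(y) = C1 + Integral(y/cos(y), y)


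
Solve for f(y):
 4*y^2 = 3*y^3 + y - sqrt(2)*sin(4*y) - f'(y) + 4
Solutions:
 f(y) = C1 + 3*y^4/4 - 4*y^3/3 + y^2/2 + 4*y + sqrt(2)*cos(4*y)/4


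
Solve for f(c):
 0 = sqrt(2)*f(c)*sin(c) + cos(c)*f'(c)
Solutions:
 f(c) = C1*cos(c)^(sqrt(2))


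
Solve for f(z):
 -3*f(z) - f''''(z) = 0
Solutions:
 f(z) = (C1*sin(sqrt(2)*3^(1/4)*z/2) + C2*cos(sqrt(2)*3^(1/4)*z/2))*exp(-sqrt(2)*3^(1/4)*z/2) + (C3*sin(sqrt(2)*3^(1/4)*z/2) + C4*cos(sqrt(2)*3^(1/4)*z/2))*exp(sqrt(2)*3^(1/4)*z/2)


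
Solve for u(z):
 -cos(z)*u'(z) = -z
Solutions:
 u(z) = C1 + Integral(z/cos(z), z)


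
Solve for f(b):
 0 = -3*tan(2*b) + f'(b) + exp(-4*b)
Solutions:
 f(b) = C1 + 3*log(tan(2*b)^2 + 1)/4 + exp(-4*b)/4


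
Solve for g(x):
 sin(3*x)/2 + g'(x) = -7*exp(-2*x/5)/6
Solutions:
 g(x) = C1 + cos(3*x)/6 + 35*exp(-2*x/5)/12


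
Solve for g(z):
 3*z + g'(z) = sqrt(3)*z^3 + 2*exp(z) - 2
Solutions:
 g(z) = C1 + sqrt(3)*z^4/4 - 3*z^2/2 - 2*z + 2*exp(z)


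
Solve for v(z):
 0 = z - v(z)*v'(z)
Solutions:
 v(z) = -sqrt(C1 + z^2)
 v(z) = sqrt(C1 + z^2)


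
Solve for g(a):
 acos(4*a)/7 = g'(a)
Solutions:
 g(a) = C1 + a*acos(4*a)/7 - sqrt(1 - 16*a^2)/28


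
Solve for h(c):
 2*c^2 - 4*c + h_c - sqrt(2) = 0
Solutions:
 h(c) = C1 - 2*c^3/3 + 2*c^2 + sqrt(2)*c


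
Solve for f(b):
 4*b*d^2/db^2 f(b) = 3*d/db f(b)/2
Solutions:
 f(b) = C1 + C2*b^(11/8)


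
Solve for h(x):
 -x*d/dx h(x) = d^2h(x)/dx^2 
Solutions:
 h(x) = C1 + C2*erf(sqrt(2)*x/2)


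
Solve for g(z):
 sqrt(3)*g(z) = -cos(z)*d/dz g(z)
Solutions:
 g(z) = C1*(sin(z) - 1)^(sqrt(3)/2)/(sin(z) + 1)^(sqrt(3)/2)


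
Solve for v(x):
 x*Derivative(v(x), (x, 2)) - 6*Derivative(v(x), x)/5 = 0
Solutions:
 v(x) = C1 + C2*x^(11/5)


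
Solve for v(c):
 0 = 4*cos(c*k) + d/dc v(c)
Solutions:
 v(c) = C1 - 4*sin(c*k)/k


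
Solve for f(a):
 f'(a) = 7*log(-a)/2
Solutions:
 f(a) = C1 + 7*a*log(-a)/2 - 7*a/2


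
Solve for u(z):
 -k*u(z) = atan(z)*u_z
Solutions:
 u(z) = C1*exp(-k*Integral(1/atan(z), z))


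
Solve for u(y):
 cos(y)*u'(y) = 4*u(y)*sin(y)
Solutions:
 u(y) = C1/cos(y)^4


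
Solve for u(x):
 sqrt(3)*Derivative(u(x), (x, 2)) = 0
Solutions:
 u(x) = C1 + C2*x


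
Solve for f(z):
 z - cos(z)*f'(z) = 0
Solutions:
 f(z) = C1 + Integral(z/cos(z), z)


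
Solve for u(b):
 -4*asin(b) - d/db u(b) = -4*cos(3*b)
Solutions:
 u(b) = C1 - 4*b*asin(b) - 4*sqrt(1 - b^2) + 4*sin(3*b)/3


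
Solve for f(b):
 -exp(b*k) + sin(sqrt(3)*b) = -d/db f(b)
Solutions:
 f(b) = C1 + sqrt(3)*cos(sqrt(3)*b)/3 + exp(b*k)/k


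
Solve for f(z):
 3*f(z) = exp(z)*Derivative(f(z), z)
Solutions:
 f(z) = C1*exp(-3*exp(-z))


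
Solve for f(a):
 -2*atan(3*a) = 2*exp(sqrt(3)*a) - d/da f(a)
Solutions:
 f(a) = C1 + 2*a*atan(3*a) + 2*sqrt(3)*exp(sqrt(3)*a)/3 - log(9*a^2 + 1)/3


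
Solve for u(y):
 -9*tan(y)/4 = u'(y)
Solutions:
 u(y) = C1 + 9*log(cos(y))/4


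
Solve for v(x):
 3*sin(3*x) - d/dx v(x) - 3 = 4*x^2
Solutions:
 v(x) = C1 - 4*x^3/3 - 3*x - cos(3*x)


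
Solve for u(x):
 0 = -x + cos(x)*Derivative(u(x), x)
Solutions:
 u(x) = C1 + Integral(x/cos(x), x)


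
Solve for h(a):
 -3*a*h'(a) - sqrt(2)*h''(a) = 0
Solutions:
 h(a) = C1 + C2*erf(2^(1/4)*sqrt(3)*a/2)


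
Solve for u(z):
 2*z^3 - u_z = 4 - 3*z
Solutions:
 u(z) = C1 + z^4/2 + 3*z^2/2 - 4*z


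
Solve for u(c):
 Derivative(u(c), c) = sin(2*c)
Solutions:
 u(c) = C1 - cos(2*c)/2


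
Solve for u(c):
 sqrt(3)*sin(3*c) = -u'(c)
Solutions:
 u(c) = C1 + sqrt(3)*cos(3*c)/3


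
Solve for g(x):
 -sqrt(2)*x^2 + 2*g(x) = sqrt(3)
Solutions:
 g(x) = sqrt(2)*x^2/2 + sqrt(3)/2


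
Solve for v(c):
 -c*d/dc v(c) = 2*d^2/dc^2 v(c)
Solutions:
 v(c) = C1 + C2*erf(c/2)


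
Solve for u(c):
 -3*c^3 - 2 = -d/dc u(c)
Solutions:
 u(c) = C1 + 3*c^4/4 + 2*c


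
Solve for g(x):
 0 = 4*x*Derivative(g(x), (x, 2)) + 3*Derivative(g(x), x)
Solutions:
 g(x) = C1 + C2*x^(1/4)


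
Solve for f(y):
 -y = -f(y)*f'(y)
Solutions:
 f(y) = -sqrt(C1 + y^2)
 f(y) = sqrt(C1 + y^2)


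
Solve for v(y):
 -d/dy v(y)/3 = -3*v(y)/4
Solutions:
 v(y) = C1*exp(9*y/4)


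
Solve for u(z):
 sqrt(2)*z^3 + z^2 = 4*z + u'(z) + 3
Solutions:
 u(z) = C1 + sqrt(2)*z^4/4 + z^3/3 - 2*z^2 - 3*z


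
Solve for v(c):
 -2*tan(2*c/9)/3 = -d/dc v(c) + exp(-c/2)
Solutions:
 v(c) = C1 + 3*log(tan(2*c/9)^2 + 1)/2 - 2*exp(-c/2)


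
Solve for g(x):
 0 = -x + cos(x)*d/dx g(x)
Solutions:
 g(x) = C1 + Integral(x/cos(x), x)


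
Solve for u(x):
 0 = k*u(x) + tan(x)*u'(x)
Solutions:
 u(x) = C1*exp(-k*log(sin(x)))


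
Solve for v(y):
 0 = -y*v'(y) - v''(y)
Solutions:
 v(y) = C1 + C2*erf(sqrt(2)*y/2)


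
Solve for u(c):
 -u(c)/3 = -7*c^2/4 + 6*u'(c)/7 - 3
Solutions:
 u(c) = C1*exp(-7*c/18) + 21*c^2/4 - 27*c + 549/7


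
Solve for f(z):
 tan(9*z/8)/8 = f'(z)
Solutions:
 f(z) = C1 - log(cos(9*z/8))/9


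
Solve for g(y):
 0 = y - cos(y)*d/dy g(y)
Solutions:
 g(y) = C1 + Integral(y/cos(y), y)


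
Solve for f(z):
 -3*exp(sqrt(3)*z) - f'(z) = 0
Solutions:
 f(z) = C1 - sqrt(3)*exp(sqrt(3)*z)


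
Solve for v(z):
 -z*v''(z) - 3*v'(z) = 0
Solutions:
 v(z) = C1 + C2/z^2


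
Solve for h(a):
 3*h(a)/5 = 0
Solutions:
 h(a) = 0


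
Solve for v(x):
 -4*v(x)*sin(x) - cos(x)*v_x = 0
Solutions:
 v(x) = C1*cos(x)^4


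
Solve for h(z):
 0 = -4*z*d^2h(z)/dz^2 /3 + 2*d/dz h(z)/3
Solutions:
 h(z) = C1 + C2*z^(3/2)


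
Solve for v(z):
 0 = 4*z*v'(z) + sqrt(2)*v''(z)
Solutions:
 v(z) = C1 + C2*erf(2^(1/4)*z)


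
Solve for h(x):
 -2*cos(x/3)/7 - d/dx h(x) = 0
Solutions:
 h(x) = C1 - 6*sin(x/3)/7


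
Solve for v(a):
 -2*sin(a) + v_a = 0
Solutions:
 v(a) = C1 - 2*cos(a)


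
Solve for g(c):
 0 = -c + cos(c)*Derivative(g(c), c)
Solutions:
 g(c) = C1 + Integral(c/cos(c), c)


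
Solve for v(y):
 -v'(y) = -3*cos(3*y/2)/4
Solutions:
 v(y) = C1 + sin(3*y/2)/2


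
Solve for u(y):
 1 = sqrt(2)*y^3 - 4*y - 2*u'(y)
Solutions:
 u(y) = C1 + sqrt(2)*y^4/8 - y^2 - y/2


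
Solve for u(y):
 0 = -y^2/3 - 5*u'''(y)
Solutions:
 u(y) = C1 + C2*y + C3*y^2 - y^5/900


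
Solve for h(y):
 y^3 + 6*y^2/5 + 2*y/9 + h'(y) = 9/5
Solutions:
 h(y) = C1 - y^4/4 - 2*y^3/5 - y^2/9 + 9*y/5


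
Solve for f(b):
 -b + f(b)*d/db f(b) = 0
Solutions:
 f(b) = -sqrt(C1 + b^2)
 f(b) = sqrt(C1 + b^2)


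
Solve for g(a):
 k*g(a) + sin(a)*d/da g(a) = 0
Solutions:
 g(a) = C1*exp(k*(-log(cos(a) - 1) + log(cos(a) + 1))/2)


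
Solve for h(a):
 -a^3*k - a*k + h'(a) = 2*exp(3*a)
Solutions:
 h(a) = C1 + a^4*k/4 + a^2*k/2 + 2*exp(3*a)/3


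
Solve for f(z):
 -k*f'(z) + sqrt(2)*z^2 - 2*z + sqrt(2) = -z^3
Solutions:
 f(z) = C1 + z^4/(4*k) + sqrt(2)*z^3/(3*k) - z^2/k + sqrt(2)*z/k


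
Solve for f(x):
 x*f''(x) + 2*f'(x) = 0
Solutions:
 f(x) = C1 + C2/x


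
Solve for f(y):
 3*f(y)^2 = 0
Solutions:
 f(y) = 0


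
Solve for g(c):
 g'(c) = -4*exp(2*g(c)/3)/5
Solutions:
 g(c) = 3*log(-sqrt(-1/(C1 - 4*c))) - 3*log(2) + 3*log(30)/2
 g(c) = 3*log(-1/(C1 - 4*c))/2 - 3*log(2) + 3*log(30)/2


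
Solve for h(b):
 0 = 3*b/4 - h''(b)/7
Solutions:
 h(b) = C1 + C2*b + 7*b^3/8


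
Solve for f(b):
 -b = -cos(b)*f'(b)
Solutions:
 f(b) = C1 + Integral(b/cos(b), b)


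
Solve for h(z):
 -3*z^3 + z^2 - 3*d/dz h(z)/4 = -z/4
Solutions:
 h(z) = C1 - z^4 + 4*z^3/9 + z^2/6


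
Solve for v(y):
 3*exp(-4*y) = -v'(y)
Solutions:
 v(y) = C1 + 3*exp(-4*y)/4


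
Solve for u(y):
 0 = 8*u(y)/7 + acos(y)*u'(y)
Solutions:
 u(y) = C1*exp(-8*Integral(1/acos(y), y)/7)


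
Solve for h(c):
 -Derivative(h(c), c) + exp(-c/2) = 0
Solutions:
 h(c) = C1 - 2*exp(-c/2)


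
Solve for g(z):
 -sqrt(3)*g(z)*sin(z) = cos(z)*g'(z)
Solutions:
 g(z) = C1*cos(z)^(sqrt(3))


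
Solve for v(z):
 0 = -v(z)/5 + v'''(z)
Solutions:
 v(z) = C3*exp(5^(2/3)*z/5) + (C1*sin(sqrt(3)*5^(2/3)*z/10) + C2*cos(sqrt(3)*5^(2/3)*z/10))*exp(-5^(2/3)*z/10)


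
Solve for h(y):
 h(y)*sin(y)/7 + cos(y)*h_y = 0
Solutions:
 h(y) = C1*cos(y)^(1/7)


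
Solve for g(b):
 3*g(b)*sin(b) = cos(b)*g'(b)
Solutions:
 g(b) = C1/cos(b)^3


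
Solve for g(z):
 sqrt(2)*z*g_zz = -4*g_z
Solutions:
 g(z) = C1 + C2*z^(1 - 2*sqrt(2))


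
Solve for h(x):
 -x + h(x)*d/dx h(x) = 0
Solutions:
 h(x) = -sqrt(C1 + x^2)
 h(x) = sqrt(C1 + x^2)


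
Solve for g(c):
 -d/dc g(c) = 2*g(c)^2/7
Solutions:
 g(c) = 7/(C1 + 2*c)


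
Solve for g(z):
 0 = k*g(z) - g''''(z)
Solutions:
 g(z) = C1*exp(-k^(1/4)*z) + C2*exp(k^(1/4)*z) + C3*exp(-I*k^(1/4)*z) + C4*exp(I*k^(1/4)*z)


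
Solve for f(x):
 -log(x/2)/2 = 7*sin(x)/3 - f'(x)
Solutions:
 f(x) = C1 + x*log(x)/2 - x/2 - x*log(2)/2 - 7*cos(x)/3


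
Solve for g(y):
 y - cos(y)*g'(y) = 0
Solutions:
 g(y) = C1 + Integral(y/cos(y), y)


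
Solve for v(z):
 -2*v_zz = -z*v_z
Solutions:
 v(z) = C1 + C2*erfi(z/2)


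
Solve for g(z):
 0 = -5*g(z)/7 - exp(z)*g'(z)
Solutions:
 g(z) = C1*exp(5*exp(-z)/7)


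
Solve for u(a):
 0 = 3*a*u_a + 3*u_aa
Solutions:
 u(a) = C1 + C2*erf(sqrt(2)*a/2)


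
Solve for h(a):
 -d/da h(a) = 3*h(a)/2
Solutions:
 h(a) = C1*exp(-3*a/2)


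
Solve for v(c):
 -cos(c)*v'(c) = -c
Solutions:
 v(c) = C1 + Integral(c/cos(c), c)


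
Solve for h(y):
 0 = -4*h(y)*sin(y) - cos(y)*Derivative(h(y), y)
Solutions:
 h(y) = C1*cos(y)^4


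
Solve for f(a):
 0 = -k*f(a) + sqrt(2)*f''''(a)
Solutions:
 f(a) = C1*exp(-2^(7/8)*a*k^(1/4)/2) + C2*exp(2^(7/8)*a*k^(1/4)/2) + C3*exp(-2^(7/8)*I*a*k^(1/4)/2) + C4*exp(2^(7/8)*I*a*k^(1/4)/2)


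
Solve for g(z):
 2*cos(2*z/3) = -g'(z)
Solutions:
 g(z) = C1 - 3*sin(2*z/3)


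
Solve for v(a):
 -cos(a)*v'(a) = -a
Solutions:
 v(a) = C1 + Integral(a/cos(a), a)


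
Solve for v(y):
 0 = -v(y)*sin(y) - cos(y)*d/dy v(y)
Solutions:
 v(y) = C1*cos(y)


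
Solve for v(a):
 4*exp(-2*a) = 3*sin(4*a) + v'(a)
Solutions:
 v(a) = C1 + 3*cos(4*a)/4 - 2*exp(-2*a)


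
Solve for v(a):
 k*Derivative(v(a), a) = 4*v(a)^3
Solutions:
 v(a) = -sqrt(2)*sqrt(-k/(C1*k + 4*a))/2
 v(a) = sqrt(2)*sqrt(-k/(C1*k + 4*a))/2


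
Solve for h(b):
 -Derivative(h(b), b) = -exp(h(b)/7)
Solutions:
 h(b) = 7*log(-1/(C1 + b)) + 7*log(7)


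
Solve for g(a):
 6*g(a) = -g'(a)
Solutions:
 g(a) = C1*exp(-6*a)


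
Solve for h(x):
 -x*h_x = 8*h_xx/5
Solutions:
 h(x) = C1 + C2*erf(sqrt(5)*x/4)


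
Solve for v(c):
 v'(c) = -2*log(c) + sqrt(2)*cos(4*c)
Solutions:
 v(c) = C1 - 2*c*log(c) + 2*c + sqrt(2)*sin(4*c)/4


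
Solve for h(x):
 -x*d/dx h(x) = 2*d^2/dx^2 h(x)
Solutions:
 h(x) = C1 + C2*erf(x/2)


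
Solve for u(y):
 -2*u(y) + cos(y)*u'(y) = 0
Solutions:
 u(y) = C1*(sin(y) + 1)/(sin(y) - 1)


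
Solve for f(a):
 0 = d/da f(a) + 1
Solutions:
 f(a) = C1 - a


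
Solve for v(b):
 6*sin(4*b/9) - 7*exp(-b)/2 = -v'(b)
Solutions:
 v(b) = C1 + 27*cos(4*b/9)/2 - 7*exp(-b)/2


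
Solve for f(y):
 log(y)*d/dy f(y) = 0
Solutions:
 f(y) = C1


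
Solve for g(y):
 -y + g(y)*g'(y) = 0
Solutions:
 g(y) = -sqrt(C1 + y^2)
 g(y) = sqrt(C1 + y^2)


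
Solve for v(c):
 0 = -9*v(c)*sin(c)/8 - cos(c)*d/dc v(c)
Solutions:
 v(c) = C1*cos(c)^(9/8)


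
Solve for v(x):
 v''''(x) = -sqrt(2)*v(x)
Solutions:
 v(x) = (C1*sin(2^(5/8)*x/2) + C2*cos(2^(5/8)*x/2))*exp(-2^(5/8)*x/2) + (C3*sin(2^(5/8)*x/2) + C4*cos(2^(5/8)*x/2))*exp(2^(5/8)*x/2)


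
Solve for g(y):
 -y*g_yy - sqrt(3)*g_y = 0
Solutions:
 g(y) = C1 + C2*y^(1 - sqrt(3))


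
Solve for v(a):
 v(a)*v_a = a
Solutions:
 v(a) = -sqrt(C1 + a^2)
 v(a) = sqrt(C1 + a^2)


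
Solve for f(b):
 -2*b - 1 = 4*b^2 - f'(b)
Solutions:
 f(b) = C1 + 4*b^3/3 + b^2 + b


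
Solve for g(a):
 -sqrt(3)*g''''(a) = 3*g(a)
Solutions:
 g(a) = (C1*sin(sqrt(2)*3^(1/8)*a/2) + C2*cos(sqrt(2)*3^(1/8)*a/2))*exp(-sqrt(2)*3^(1/8)*a/2) + (C3*sin(sqrt(2)*3^(1/8)*a/2) + C4*cos(sqrt(2)*3^(1/8)*a/2))*exp(sqrt(2)*3^(1/8)*a/2)


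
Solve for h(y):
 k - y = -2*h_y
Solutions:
 h(y) = C1 - k*y/2 + y^2/4


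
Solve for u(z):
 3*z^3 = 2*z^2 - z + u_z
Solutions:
 u(z) = C1 + 3*z^4/4 - 2*z^3/3 + z^2/2


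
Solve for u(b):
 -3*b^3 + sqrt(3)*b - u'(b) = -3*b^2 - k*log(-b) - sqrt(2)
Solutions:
 u(b) = C1 - 3*b^4/4 + b^3 + sqrt(3)*b^2/2 + b*k*log(-b) + b*(-k + sqrt(2))


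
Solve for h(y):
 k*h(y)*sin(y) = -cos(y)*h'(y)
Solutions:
 h(y) = C1*exp(k*log(cos(y)))


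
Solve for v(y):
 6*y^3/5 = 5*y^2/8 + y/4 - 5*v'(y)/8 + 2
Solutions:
 v(y) = C1 - 12*y^4/25 + y^3/3 + y^2/5 + 16*y/5


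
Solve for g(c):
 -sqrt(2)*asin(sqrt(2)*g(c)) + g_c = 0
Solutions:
 Integral(1/asin(sqrt(2)*_y), (_y, g(c))) = C1 + sqrt(2)*c


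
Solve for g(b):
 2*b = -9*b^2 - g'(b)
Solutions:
 g(b) = C1 - 3*b^3 - b^2


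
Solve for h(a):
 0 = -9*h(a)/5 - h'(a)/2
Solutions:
 h(a) = C1*exp(-18*a/5)


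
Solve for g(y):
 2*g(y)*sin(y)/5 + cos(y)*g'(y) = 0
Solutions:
 g(y) = C1*cos(y)^(2/5)


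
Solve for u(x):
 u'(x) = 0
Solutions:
 u(x) = C1


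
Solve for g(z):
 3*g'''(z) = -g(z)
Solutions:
 g(z) = C3*exp(-3^(2/3)*z/3) + (C1*sin(3^(1/6)*z/2) + C2*cos(3^(1/6)*z/2))*exp(3^(2/3)*z/6)


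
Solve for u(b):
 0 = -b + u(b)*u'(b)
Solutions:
 u(b) = -sqrt(C1 + b^2)
 u(b) = sqrt(C1 + b^2)


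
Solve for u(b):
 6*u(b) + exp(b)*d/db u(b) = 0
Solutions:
 u(b) = C1*exp(6*exp(-b))


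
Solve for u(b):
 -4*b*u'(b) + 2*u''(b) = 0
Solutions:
 u(b) = C1 + C2*erfi(b)


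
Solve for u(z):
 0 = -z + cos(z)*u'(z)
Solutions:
 u(z) = C1 + Integral(z/cos(z), z)


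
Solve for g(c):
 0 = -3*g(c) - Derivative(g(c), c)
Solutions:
 g(c) = C1*exp(-3*c)


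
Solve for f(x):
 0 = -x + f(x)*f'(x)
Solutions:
 f(x) = -sqrt(C1 + x^2)
 f(x) = sqrt(C1 + x^2)


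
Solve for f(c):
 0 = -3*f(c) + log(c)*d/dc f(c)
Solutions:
 f(c) = C1*exp(3*li(c))


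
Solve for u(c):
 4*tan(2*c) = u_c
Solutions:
 u(c) = C1 - 2*log(cos(2*c))


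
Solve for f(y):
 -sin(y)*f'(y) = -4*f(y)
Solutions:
 f(y) = C1*(cos(y)^2 - 2*cos(y) + 1)/(cos(y)^2 + 2*cos(y) + 1)


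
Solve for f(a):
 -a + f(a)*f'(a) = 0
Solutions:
 f(a) = -sqrt(C1 + a^2)
 f(a) = sqrt(C1 + a^2)


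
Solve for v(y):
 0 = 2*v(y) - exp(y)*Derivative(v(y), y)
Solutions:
 v(y) = C1*exp(-2*exp(-y))


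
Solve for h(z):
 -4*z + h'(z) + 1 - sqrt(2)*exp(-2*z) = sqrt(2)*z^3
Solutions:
 h(z) = C1 + sqrt(2)*z^4/4 + 2*z^2 - z - sqrt(2)*exp(-2*z)/2


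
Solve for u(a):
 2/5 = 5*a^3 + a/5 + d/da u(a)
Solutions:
 u(a) = C1 - 5*a^4/4 - a^2/10 + 2*a/5


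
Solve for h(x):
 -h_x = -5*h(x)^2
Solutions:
 h(x) = -1/(C1 + 5*x)


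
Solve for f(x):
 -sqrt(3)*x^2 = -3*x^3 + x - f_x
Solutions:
 f(x) = C1 - 3*x^4/4 + sqrt(3)*x^3/3 + x^2/2


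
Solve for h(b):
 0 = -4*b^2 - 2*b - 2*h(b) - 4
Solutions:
 h(b) = -2*b^2 - b - 2


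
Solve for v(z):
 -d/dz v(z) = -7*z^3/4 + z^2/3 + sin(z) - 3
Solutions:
 v(z) = C1 + 7*z^4/16 - z^3/9 + 3*z + cos(z)


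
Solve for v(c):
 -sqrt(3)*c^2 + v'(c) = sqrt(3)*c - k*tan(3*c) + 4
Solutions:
 v(c) = C1 + sqrt(3)*c^3/3 + sqrt(3)*c^2/2 + 4*c + k*log(cos(3*c))/3


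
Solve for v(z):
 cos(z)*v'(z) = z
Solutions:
 v(z) = C1 + Integral(z/cos(z), z)


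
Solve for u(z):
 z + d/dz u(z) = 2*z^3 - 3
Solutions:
 u(z) = C1 + z^4/2 - z^2/2 - 3*z


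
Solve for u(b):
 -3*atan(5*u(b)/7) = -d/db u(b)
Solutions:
 Integral(1/atan(5*_y/7), (_y, u(b))) = C1 + 3*b


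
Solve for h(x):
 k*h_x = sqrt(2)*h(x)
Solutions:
 h(x) = C1*exp(sqrt(2)*x/k)


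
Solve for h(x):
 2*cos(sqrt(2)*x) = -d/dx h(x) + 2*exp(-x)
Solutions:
 h(x) = C1 - sqrt(2)*sin(sqrt(2)*x) - 2*exp(-x)


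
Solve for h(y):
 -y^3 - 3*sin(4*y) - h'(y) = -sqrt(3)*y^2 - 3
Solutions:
 h(y) = C1 - y^4/4 + sqrt(3)*y^3/3 + 3*y + 3*cos(4*y)/4


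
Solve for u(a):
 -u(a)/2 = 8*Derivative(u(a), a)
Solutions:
 u(a) = C1*exp(-a/16)


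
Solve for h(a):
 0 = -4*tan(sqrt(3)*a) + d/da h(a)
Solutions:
 h(a) = C1 - 4*sqrt(3)*log(cos(sqrt(3)*a))/3


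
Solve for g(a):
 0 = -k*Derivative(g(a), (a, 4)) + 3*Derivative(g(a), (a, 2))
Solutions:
 g(a) = C1 + C2*a + C3*exp(-sqrt(3)*a*sqrt(1/k)) + C4*exp(sqrt(3)*a*sqrt(1/k))


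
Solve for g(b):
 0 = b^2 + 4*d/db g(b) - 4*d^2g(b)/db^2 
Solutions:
 g(b) = C1 + C2*exp(b) - b^3/12 - b^2/4 - b/2


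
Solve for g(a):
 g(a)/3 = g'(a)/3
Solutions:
 g(a) = C1*exp(a)


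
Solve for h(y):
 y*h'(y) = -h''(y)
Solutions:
 h(y) = C1 + C2*erf(sqrt(2)*y/2)


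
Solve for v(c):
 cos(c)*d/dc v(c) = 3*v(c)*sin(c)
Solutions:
 v(c) = C1/cos(c)^3


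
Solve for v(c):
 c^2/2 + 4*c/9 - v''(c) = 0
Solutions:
 v(c) = C1 + C2*c + c^4/24 + 2*c^3/27


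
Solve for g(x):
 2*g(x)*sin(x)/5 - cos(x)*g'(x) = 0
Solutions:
 g(x) = C1/cos(x)^(2/5)


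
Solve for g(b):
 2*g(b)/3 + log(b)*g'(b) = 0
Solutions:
 g(b) = C1*exp(-2*li(b)/3)
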